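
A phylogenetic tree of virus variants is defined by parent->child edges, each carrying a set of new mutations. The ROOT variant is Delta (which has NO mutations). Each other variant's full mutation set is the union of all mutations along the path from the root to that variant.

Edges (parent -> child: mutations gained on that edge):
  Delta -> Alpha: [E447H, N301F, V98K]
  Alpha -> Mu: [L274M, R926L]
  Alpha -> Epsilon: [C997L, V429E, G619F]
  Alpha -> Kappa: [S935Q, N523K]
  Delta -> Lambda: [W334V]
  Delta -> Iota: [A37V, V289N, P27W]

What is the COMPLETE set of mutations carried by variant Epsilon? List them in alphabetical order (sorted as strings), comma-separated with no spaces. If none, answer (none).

Answer: C997L,E447H,G619F,N301F,V429E,V98K

Derivation:
At Delta: gained [] -> total []
At Alpha: gained ['E447H', 'N301F', 'V98K'] -> total ['E447H', 'N301F', 'V98K']
At Epsilon: gained ['C997L', 'V429E', 'G619F'] -> total ['C997L', 'E447H', 'G619F', 'N301F', 'V429E', 'V98K']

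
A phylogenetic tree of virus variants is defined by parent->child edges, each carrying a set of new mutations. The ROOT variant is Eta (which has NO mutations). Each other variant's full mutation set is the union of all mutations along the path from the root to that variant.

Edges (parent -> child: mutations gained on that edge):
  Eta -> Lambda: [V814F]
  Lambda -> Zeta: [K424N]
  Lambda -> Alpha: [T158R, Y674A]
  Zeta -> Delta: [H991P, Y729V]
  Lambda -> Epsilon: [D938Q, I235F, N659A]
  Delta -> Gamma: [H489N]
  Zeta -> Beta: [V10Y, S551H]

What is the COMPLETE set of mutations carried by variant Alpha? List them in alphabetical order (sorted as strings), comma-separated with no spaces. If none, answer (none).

Answer: T158R,V814F,Y674A

Derivation:
At Eta: gained [] -> total []
At Lambda: gained ['V814F'] -> total ['V814F']
At Alpha: gained ['T158R', 'Y674A'] -> total ['T158R', 'V814F', 'Y674A']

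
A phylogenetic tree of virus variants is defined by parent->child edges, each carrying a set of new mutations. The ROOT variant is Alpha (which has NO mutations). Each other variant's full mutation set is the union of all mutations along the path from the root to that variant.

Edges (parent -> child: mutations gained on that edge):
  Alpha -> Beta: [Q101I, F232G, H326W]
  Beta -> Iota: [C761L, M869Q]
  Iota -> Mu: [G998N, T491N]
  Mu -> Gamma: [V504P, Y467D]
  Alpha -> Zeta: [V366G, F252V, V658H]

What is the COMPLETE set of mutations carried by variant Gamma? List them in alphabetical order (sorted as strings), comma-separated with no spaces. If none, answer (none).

At Alpha: gained [] -> total []
At Beta: gained ['Q101I', 'F232G', 'H326W'] -> total ['F232G', 'H326W', 'Q101I']
At Iota: gained ['C761L', 'M869Q'] -> total ['C761L', 'F232G', 'H326W', 'M869Q', 'Q101I']
At Mu: gained ['G998N', 'T491N'] -> total ['C761L', 'F232G', 'G998N', 'H326W', 'M869Q', 'Q101I', 'T491N']
At Gamma: gained ['V504P', 'Y467D'] -> total ['C761L', 'F232G', 'G998N', 'H326W', 'M869Q', 'Q101I', 'T491N', 'V504P', 'Y467D']

Answer: C761L,F232G,G998N,H326W,M869Q,Q101I,T491N,V504P,Y467D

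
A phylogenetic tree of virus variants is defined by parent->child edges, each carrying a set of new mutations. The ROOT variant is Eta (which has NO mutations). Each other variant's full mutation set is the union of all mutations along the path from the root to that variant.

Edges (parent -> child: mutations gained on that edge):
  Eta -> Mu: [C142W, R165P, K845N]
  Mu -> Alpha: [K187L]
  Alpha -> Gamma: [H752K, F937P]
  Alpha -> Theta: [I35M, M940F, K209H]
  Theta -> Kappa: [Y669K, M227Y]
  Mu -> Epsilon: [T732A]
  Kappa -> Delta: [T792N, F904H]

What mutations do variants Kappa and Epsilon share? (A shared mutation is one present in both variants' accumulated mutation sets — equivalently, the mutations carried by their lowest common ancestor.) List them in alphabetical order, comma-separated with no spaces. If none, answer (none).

Answer: C142W,K845N,R165P

Derivation:
Accumulating mutations along path to Kappa:
  At Eta: gained [] -> total []
  At Mu: gained ['C142W', 'R165P', 'K845N'] -> total ['C142W', 'K845N', 'R165P']
  At Alpha: gained ['K187L'] -> total ['C142W', 'K187L', 'K845N', 'R165P']
  At Theta: gained ['I35M', 'M940F', 'K209H'] -> total ['C142W', 'I35M', 'K187L', 'K209H', 'K845N', 'M940F', 'R165P']
  At Kappa: gained ['Y669K', 'M227Y'] -> total ['C142W', 'I35M', 'K187L', 'K209H', 'K845N', 'M227Y', 'M940F', 'R165P', 'Y669K']
Mutations(Kappa) = ['C142W', 'I35M', 'K187L', 'K209H', 'K845N', 'M227Y', 'M940F', 'R165P', 'Y669K']
Accumulating mutations along path to Epsilon:
  At Eta: gained [] -> total []
  At Mu: gained ['C142W', 'R165P', 'K845N'] -> total ['C142W', 'K845N', 'R165P']
  At Epsilon: gained ['T732A'] -> total ['C142W', 'K845N', 'R165P', 'T732A']
Mutations(Epsilon) = ['C142W', 'K845N', 'R165P', 'T732A']
Intersection: ['C142W', 'I35M', 'K187L', 'K209H', 'K845N', 'M227Y', 'M940F', 'R165P', 'Y669K'] ∩ ['C142W', 'K845N', 'R165P', 'T732A'] = ['C142W', 'K845N', 'R165P']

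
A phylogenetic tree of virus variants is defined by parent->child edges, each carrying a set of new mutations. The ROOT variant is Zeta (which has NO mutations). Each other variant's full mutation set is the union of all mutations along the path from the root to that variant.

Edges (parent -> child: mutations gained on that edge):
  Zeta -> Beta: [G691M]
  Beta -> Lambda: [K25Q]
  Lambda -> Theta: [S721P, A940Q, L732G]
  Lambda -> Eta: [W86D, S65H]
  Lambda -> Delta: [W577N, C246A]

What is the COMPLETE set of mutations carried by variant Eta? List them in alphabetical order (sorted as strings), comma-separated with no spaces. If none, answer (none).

At Zeta: gained [] -> total []
At Beta: gained ['G691M'] -> total ['G691M']
At Lambda: gained ['K25Q'] -> total ['G691M', 'K25Q']
At Eta: gained ['W86D', 'S65H'] -> total ['G691M', 'K25Q', 'S65H', 'W86D']

Answer: G691M,K25Q,S65H,W86D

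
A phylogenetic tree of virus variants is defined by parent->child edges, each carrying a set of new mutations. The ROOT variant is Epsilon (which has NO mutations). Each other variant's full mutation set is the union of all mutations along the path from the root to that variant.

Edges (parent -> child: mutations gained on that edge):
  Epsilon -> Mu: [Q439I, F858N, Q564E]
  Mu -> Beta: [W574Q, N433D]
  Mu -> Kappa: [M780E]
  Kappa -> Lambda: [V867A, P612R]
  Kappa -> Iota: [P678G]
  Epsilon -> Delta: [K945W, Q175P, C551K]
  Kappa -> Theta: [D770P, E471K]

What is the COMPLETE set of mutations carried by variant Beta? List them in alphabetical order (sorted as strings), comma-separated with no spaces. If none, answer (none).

At Epsilon: gained [] -> total []
At Mu: gained ['Q439I', 'F858N', 'Q564E'] -> total ['F858N', 'Q439I', 'Q564E']
At Beta: gained ['W574Q', 'N433D'] -> total ['F858N', 'N433D', 'Q439I', 'Q564E', 'W574Q']

Answer: F858N,N433D,Q439I,Q564E,W574Q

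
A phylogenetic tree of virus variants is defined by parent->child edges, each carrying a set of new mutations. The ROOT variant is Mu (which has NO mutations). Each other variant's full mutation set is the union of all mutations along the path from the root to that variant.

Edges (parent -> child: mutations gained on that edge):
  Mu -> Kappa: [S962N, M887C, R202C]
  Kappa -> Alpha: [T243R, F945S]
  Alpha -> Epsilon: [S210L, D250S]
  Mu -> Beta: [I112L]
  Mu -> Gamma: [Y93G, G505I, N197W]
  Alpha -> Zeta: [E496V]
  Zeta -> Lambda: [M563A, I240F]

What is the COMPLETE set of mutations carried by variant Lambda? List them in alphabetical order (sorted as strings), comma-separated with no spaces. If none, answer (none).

Answer: E496V,F945S,I240F,M563A,M887C,R202C,S962N,T243R

Derivation:
At Mu: gained [] -> total []
At Kappa: gained ['S962N', 'M887C', 'R202C'] -> total ['M887C', 'R202C', 'S962N']
At Alpha: gained ['T243R', 'F945S'] -> total ['F945S', 'M887C', 'R202C', 'S962N', 'T243R']
At Zeta: gained ['E496V'] -> total ['E496V', 'F945S', 'M887C', 'R202C', 'S962N', 'T243R']
At Lambda: gained ['M563A', 'I240F'] -> total ['E496V', 'F945S', 'I240F', 'M563A', 'M887C', 'R202C', 'S962N', 'T243R']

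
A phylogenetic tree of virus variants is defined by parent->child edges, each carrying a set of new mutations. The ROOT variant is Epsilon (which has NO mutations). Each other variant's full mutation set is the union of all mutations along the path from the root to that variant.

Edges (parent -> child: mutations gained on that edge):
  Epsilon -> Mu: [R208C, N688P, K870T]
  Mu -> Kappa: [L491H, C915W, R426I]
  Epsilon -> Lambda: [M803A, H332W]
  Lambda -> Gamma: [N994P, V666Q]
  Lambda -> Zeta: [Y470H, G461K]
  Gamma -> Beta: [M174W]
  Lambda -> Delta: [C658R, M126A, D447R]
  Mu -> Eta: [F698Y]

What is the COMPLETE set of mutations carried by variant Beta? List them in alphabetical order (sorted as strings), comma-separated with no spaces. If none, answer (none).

At Epsilon: gained [] -> total []
At Lambda: gained ['M803A', 'H332W'] -> total ['H332W', 'M803A']
At Gamma: gained ['N994P', 'V666Q'] -> total ['H332W', 'M803A', 'N994P', 'V666Q']
At Beta: gained ['M174W'] -> total ['H332W', 'M174W', 'M803A', 'N994P', 'V666Q']

Answer: H332W,M174W,M803A,N994P,V666Q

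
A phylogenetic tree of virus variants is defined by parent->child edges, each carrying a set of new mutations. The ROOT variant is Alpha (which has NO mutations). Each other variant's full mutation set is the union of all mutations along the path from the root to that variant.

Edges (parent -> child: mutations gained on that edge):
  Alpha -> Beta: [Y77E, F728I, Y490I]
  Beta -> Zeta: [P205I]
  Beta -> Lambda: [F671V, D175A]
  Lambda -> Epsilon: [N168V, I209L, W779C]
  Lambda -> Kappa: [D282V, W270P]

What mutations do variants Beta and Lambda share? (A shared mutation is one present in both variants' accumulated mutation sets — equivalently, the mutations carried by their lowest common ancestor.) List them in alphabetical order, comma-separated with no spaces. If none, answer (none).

Accumulating mutations along path to Beta:
  At Alpha: gained [] -> total []
  At Beta: gained ['Y77E', 'F728I', 'Y490I'] -> total ['F728I', 'Y490I', 'Y77E']
Mutations(Beta) = ['F728I', 'Y490I', 'Y77E']
Accumulating mutations along path to Lambda:
  At Alpha: gained [] -> total []
  At Beta: gained ['Y77E', 'F728I', 'Y490I'] -> total ['F728I', 'Y490I', 'Y77E']
  At Lambda: gained ['F671V', 'D175A'] -> total ['D175A', 'F671V', 'F728I', 'Y490I', 'Y77E']
Mutations(Lambda) = ['D175A', 'F671V', 'F728I', 'Y490I', 'Y77E']
Intersection: ['F728I', 'Y490I', 'Y77E'] ∩ ['D175A', 'F671V', 'F728I', 'Y490I', 'Y77E'] = ['F728I', 'Y490I', 'Y77E']

Answer: F728I,Y490I,Y77E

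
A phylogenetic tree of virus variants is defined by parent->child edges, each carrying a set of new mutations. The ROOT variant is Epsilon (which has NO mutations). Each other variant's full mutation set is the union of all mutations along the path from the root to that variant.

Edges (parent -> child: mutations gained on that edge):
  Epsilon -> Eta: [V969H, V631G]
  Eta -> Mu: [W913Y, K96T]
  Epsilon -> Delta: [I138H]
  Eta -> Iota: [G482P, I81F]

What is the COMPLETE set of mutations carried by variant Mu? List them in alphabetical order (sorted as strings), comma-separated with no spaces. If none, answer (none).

Answer: K96T,V631G,V969H,W913Y

Derivation:
At Epsilon: gained [] -> total []
At Eta: gained ['V969H', 'V631G'] -> total ['V631G', 'V969H']
At Mu: gained ['W913Y', 'K96T'] -> total ['K96T', 'V631G', 'V969H', 'W913Y']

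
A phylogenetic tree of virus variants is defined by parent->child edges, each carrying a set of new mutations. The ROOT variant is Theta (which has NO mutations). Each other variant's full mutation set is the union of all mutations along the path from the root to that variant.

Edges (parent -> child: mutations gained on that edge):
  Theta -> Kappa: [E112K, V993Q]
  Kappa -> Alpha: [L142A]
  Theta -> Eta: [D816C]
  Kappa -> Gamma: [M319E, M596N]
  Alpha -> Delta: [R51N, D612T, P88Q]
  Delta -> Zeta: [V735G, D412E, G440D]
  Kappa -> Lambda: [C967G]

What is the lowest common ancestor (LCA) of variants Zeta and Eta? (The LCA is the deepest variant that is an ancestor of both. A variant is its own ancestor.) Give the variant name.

Path from root to Zeta: Theta -> Kappa -> Alpha -> Delta -> Zeta
  ancestors of Zeta: {Theta, Kappa, Alpha, Delta, Zeta}
Path from root to Eta: Theta -> Eta
  ancestors of Eta: {Theta, Eta}
Common ancestors: {Theta}
Walk up from Eta: Eta (not in ancestors of Zeta), Theta (in ancestors of Zeta)
Deepest common ancestor (LCA) = Theta

Answer: Theta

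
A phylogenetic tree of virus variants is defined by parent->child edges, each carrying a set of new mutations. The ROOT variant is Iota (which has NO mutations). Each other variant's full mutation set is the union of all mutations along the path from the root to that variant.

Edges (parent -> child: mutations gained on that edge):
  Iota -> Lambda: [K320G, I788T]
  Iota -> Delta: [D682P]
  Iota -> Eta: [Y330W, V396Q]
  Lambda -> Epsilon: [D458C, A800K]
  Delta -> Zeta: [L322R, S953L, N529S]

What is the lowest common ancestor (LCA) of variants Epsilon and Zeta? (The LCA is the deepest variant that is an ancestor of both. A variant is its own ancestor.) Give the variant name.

Answer: Iota

Derivation:
Path from root to Epsilon: Iota -> Lambda -> Epsilon
  ancestors of Epsilon: {Iota, Lambda, Epsilon}
Path from root to Zeta: Iota -> Delta -> Zeta
  ancestors of Zeta: {Iota, Delta, Zeta}
Common ancestors: {Iota}
Walk up from Zeta: Zeta (not in ancestors of Epsilon), Delta (not in ancestors of Epsilon), Iota (in ancestors of Epsilon)
Deepest common ancestor (LCA) = Iota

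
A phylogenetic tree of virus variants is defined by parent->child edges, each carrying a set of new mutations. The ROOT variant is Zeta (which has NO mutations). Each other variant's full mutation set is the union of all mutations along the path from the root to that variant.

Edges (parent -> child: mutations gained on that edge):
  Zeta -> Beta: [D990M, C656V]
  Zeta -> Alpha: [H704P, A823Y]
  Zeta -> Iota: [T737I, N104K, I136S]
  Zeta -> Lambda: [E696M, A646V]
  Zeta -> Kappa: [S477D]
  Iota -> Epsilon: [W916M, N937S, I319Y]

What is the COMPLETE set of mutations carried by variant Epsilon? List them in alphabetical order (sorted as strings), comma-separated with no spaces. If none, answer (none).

At Zeta: gained [] -> total []
At Iota: gained ['T737I', 'N104K', 'I136S'] -> total ['I136S', 'N104K', 'T737I']
At Epsilon: gained ['W916M', 'N937S', 'I319Y'] -> total ['I136S', 'I319Y', 'N104K', 'N937S', 'T737I', 'W916M']

Answer: I136S,I319Y,N104K,N937S,T737I,W916M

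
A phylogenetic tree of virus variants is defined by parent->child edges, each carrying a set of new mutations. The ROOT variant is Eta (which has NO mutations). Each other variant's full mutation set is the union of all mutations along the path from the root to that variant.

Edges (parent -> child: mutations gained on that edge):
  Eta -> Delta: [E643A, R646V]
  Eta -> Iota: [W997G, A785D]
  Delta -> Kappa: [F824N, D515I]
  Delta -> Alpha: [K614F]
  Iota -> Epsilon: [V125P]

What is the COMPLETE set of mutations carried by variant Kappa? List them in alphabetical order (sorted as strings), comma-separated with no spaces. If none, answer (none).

At Eta: gained [] -> total []
At Delta: gained ['E643A', 'R646V'] -> total ['E643A', 'R646V']
At Kappa: gained ['F824N', 'D515I'] -> total ['D515I', 'E643A', 'F824N', 'R646V']

Answer: D515I,E643A,F824N,R646V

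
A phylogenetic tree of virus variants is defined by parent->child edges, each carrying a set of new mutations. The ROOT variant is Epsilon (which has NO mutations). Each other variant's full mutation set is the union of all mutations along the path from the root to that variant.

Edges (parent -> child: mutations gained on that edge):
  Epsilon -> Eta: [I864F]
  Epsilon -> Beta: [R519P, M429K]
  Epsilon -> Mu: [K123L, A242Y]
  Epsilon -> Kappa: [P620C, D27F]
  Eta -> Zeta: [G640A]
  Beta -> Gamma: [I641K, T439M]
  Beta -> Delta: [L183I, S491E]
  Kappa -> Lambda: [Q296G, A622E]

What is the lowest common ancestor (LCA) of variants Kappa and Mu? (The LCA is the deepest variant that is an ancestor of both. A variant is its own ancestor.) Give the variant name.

Answer: Epsilon

Derivation:
Path from root to Kappa: Epsilon -> Kappa
  ancestors of Kappa: {Epsilon, Kappa}
Path from root to Mu: Epsilon -> Mu
  ancestors of Mu: {Epsilon, Mu}
Common ancestors: {Epsilon}
Walk up from Mu: Mu (not in ancestors of Kappa), Epsilon (in ancestors of Kappa)
Deepest common ancestor (LCA) = Epsilon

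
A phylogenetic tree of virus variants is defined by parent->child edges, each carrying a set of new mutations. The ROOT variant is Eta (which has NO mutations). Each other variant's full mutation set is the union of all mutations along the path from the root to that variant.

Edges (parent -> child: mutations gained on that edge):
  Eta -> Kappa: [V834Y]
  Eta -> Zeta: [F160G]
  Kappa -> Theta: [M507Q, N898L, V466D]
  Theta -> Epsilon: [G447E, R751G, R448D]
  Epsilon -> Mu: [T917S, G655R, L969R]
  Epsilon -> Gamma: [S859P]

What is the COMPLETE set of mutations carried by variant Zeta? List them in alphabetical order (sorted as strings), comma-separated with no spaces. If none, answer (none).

Answer: F160G

Derivation:
At Eta: gained [] -> total []
At Zeta: gained ['F160G'] -> total ['F160G']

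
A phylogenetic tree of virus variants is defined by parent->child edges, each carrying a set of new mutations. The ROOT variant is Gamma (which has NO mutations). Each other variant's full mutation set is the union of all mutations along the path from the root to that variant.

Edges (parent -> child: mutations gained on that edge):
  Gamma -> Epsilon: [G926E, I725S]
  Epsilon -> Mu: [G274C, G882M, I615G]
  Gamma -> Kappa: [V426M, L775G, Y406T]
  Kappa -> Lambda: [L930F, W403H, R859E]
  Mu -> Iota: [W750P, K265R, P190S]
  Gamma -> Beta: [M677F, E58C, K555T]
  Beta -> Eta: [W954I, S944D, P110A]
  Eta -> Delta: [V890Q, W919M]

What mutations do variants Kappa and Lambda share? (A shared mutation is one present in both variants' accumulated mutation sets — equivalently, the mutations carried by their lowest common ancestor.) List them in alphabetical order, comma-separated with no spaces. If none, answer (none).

Answer: L775G,V426M,Y406T

Derivation:
Accumulating mutations along path to Kappa:
  At Gamma: gained [] -> total []
  At Kappa: gained ['V426M', 'L775G', 'Y406T'] -> total ['L775G', 'V426M', 'Y406T']
Mutations(Kappa) = ['L775G', 'V426M', 'Y406T']
Accumulating mutations along path to Lambda:
  At Gamma: gained [] -> total []
  At Kappa: gained ['V426M', 'L775G', 'Y406T'] -> total ['L775G', 'V426M', 'Y406T']
  At Lambda: gained ['L930F', 'W403H', 'R859E'] -> total ['L775G', 'L930F', 'R859E', 'V426M', 'W403H', 'Y406T']
Mutations(Lambda) = ['L775G', 'L930F', 'R859E', 'V426M', 'W403H', 'Y406T']
Intersection: ['L775G', 'V426M', 'Y406T'] ∩ ['L775G', 'L930F', 'R859E', 'V426M', 'W403H', 'Y406T'] = ['L775G', 'V426M', 'Y406T']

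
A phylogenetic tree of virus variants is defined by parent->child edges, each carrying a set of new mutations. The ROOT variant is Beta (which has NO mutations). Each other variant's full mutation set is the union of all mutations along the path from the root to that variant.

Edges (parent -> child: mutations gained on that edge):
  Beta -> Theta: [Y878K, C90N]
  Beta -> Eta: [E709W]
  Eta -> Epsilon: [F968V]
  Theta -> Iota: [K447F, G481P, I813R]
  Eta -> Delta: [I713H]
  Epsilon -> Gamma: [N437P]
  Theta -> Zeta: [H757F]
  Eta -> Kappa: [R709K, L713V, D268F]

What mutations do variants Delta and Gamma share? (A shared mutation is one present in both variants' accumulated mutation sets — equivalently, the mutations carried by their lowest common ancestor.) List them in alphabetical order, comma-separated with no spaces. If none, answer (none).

Accumulating mutations along path to Delta:
  At Beta: gained [] -> total []
  At Eta: gained ['E709W'] -> total ['E709W']
  At Delta: gained ['I713H'] -> total ['E709W', 'I713H']
Mutations(Delta) = ['E709W', 'I713H']
Accumulating mutations along path to Gamma:
  At Beta: gained [] -> total []
  At Eta: gained ['E709W'] -> total ['E709W']
  At Epsilon: gained ['F968V'] -> total ['E709W', 'F968V']
  At Gamma: gained ['N437P'] -> total ['E709W', 'F968V', 'N437P']
Mutations(Gamma) = ['E709W', 'F968V', 'N437P']
Intersection: ['E709W', 'I713H'] ∩ ['E709W', 'F968V', 'N437P'] = ['E709W']

Answer: E709W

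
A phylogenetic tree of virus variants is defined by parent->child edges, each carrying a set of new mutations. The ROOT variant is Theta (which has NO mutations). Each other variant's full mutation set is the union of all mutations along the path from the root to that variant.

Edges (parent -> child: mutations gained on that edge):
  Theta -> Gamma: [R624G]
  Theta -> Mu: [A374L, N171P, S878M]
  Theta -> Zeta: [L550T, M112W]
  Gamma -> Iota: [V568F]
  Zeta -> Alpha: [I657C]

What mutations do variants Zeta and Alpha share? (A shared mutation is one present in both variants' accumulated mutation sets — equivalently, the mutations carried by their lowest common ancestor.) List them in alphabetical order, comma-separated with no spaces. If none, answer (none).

Accumulating mutations along path to Zeta:
  At Theta: gained [] -> total []
  At Zeta: gained ['L550T', 'M112W'] -> total ['L550T', 'M112W']
Mutations(Zeta) = ['L550T', 'M112W']
Accumulating mutations along path to Alpha:
  At Theta: gained [] -> total []
  At Zeta: gained ['L550T', 'M112W'] -> total ['L550T', 'M112W']
  At Alpha: gained ['I657C'] -> total ['I657C', 'L550T', 'M112W']
Mutations(Alpha) = ['I657C', 'L550T', 'M112W']
Intersection: ['L550T', 'M112W'] ∩ ['I657C', 'L550T', 'M112W'] = ['L550T', 'M112W']

Answer: L550T,M112W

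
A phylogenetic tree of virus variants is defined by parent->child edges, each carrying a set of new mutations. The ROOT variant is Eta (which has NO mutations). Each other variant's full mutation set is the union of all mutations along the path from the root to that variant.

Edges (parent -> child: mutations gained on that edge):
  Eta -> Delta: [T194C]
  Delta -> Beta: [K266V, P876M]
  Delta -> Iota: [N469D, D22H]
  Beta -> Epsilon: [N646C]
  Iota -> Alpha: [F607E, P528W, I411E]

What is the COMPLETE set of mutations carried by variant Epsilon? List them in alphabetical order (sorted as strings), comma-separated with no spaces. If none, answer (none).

At Eta: gained [] -> total []
At Delta: gained ['T194C'] -> total ['T194C']
At Beta: gained ['K266V', 'P876M'] -> total ['K266V', 'P876M', 'T194C']
At Epsilon: gained ['N646C'] -> total ['K266V', 'N646C', 'P876M', 'T194C']

Answer: K266V,N646C,P876M,T194C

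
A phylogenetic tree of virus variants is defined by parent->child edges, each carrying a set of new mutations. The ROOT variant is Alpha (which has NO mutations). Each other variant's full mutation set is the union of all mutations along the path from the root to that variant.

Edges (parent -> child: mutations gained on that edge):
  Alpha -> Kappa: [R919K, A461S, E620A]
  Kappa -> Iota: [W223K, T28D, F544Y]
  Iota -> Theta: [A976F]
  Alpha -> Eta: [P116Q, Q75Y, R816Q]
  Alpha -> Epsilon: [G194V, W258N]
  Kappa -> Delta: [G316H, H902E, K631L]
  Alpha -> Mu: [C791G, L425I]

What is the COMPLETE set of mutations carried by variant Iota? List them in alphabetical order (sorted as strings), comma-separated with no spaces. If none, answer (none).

Answer: A461S,E620A,F544Y,R919K,T28D,W223K

Derivation:
At Alpha: gained [] -> total []
At Kappa: gained ['R919K', 'A461S', 'E620A'] -> total ['A461S', 'E620A', 'R919K']
At Iota: gained ['W223K', 'T28D', 'F544Y'] -> total ['A461S', 'E620A', 'F544Y', 'R919K', 'T28D', 'W223K']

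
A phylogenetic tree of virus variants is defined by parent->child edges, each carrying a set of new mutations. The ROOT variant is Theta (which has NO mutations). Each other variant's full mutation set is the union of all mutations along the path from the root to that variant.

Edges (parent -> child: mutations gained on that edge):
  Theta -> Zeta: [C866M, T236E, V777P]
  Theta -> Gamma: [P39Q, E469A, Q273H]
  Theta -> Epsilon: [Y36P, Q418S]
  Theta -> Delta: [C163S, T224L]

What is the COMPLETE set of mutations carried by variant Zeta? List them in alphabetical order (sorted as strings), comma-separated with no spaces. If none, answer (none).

Answer: C866M,T236E,V777P

Derivation:
At Theta: gained [] -> total []
At Zeta: gained ['C866M', 'T236E', 'V777P'] -> total ['C866M', 'T236E', 'V777P']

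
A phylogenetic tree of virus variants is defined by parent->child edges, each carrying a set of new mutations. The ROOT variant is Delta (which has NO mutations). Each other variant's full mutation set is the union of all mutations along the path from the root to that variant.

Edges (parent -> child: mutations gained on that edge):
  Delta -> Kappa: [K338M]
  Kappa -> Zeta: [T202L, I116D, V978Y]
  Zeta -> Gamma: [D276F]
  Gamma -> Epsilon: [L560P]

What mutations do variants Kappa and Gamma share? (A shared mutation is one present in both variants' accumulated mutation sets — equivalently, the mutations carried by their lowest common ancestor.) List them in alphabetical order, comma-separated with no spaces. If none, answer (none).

Answer: K338M

Derivation:
Accumulating mutations along path to Kappa:
  At Delta: gained [] -> total []
  At Kappa: gained ['K338M'] -> total ['K338M']
Mutations(Kappa) = ['K338M']
Accumulating mutations along path to Gamma:
  At Delta: gained [] -> total []
  At Kappa: gained ['K338M'] -> total ['K338M']
  At Zeta: gained ['T202L', 'I116D', 'V978Y'] -> total ['I116D', 'K338M', 'T202L', 'V978Y']
  At Gamma: gained ['D276F'] -> total ['D276F', 'I116D', 'K338M', 'T202L', 'V978Y']
Mutations(Gamma) = ['D276F', 'I116D', 'K338M', 'T202L', 'V978Y']
Intersection: ['K338M'] ∩ ['D276F', 'I116D', 'K338M', 'T202L', 'V978Y'] = ['K338M']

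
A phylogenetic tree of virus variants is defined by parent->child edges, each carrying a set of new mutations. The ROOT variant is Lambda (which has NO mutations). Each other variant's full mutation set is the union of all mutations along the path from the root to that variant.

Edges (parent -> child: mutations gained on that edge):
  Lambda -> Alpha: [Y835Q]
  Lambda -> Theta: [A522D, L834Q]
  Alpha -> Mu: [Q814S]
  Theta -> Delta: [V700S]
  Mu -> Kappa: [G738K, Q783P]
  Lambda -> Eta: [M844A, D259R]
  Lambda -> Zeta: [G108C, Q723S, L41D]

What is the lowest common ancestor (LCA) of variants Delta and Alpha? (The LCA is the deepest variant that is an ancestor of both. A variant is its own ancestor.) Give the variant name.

Answer: Lambda

Derivation:
Path from root to Delta: Lambda -> Theta -> Delta
  ancestors of Delta: {Lambda, Theta, Delta}
Path from root to Alpha: Lambda -> Alpha
  ancestors of Alpha: {Lambda, Alpha}
Common ancestors: {Lambda}
Walk up from Alpha: Alpha (not in ancestors of Delta), Lambda (in ancestors of Delta)
Deepest common ancestor (LCA) = Lambda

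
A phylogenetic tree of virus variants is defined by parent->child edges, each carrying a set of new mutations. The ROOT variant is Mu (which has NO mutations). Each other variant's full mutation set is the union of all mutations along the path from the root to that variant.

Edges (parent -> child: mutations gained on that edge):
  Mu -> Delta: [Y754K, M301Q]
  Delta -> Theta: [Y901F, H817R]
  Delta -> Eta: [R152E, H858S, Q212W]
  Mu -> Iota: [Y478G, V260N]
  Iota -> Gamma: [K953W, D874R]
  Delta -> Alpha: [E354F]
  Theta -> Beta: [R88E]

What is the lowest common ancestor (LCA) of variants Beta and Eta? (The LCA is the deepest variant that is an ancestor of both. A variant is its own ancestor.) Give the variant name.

Answer: Delta

Derivation:
Path from root to Beta: Mu -> Delta -> Theta -> Beta
  ancestors of Beta: {Mu, Delta, Theta, Beta}
Path from root to Eta: Mu -> Delta -> Eta
  ancestors of Eta: {Mu, Delta, Eta}
Common ancestors: {Mu, Delta}
Walk up from Eta: Eta (not in ancestors of Beta), Delta (in ancestors of Beta), Mu (in ancestors of Beta)
Deepest common ancestor (LCA) = Delta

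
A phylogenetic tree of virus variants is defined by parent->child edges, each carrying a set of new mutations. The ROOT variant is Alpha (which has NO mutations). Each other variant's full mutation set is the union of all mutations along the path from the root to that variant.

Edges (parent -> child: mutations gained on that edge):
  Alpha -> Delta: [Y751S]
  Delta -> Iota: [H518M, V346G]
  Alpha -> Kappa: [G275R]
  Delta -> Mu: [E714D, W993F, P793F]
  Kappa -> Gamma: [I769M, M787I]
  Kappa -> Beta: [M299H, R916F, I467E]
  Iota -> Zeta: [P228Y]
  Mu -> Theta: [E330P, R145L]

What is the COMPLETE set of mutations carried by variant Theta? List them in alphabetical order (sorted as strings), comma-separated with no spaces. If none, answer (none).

At Alpha: gained [] -> total []
At Delta: gained ['Y751S'] -> total ['Y751S']
At Mu: gained ['E714D', 'W993F', 'P793F'] -> total ['E714D', 'P793F', 'W993F', 'Y751S']
At Theta: gained ['E330P', 'R145L'] -> total ['E330P', 'E714D', 'P793F', 'R145L', 'W993F', 'Y751S']

Answer: E330P,E714D,P793F,R145L,W993F,Y751S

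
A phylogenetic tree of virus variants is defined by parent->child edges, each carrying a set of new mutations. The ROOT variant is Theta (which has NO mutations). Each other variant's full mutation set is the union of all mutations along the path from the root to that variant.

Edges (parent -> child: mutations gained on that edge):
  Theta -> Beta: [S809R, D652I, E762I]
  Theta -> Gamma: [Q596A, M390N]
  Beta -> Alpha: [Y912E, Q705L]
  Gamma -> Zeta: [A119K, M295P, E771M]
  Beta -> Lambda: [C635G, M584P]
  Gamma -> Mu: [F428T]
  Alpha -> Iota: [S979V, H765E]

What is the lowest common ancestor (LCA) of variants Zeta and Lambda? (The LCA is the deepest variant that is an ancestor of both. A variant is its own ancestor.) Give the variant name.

Answer: Theta

Derivation:
Path from root to Zeta: Theta -> Gamma -> Zeta
  ancestors of Zeta: {Theta, Gamma, Zeta}
Path from root to Lambda: Theta -> Beta -> Lambda
  ancestors of Lambda: {Theta, Beta, Lambda}
Common ancestors: {Theta}
Walk up from Lambda: Lambda (not in ancestors of Zeta), Beta (not in ancestors of Zeta), Theta (in ancestors of Zeta)
Deepest common ancestor (LCA) = Theta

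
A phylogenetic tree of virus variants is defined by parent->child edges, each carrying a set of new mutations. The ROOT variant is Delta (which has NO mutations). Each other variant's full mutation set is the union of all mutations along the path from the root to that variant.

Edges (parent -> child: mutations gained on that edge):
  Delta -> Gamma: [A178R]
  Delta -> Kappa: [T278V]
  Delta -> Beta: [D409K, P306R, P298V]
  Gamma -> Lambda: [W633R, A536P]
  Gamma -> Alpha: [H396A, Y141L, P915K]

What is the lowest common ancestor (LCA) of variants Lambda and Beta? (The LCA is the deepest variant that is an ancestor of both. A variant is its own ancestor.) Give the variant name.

Path from root to Lambda: Delta -> Gamma -> Lambda
  ancestors of Lambda: {Delta, Gamma, Lambda}
Path from root to Beta: Delta -> Beta
  ancestors of Beta: {Delta, Beta}
Common ancestors: {Delta}
Walk up from Beta: Beta (not in ancestors of Lambda), Delta (in ancestors of Lambda)
Deepest common ancestor (LCA) = Delta

Answer: Delta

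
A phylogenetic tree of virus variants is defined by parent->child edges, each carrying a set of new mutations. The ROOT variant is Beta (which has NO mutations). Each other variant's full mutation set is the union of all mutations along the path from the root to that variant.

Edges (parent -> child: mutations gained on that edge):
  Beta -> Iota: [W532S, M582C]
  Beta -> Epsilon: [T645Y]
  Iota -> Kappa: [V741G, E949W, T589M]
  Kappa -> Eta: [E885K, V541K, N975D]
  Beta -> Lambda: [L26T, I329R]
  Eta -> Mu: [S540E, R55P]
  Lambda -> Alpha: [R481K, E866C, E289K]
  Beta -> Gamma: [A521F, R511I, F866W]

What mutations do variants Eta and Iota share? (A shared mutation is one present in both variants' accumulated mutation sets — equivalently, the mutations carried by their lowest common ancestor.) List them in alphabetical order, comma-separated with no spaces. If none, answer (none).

Answer: M582C,W532S

Derivation:
Accumulating mutations along path to Eta:
  At Beta: gained [] -> total []
  At Iota: gained ['W532S', 'M582C'] -> total ['M582C', 'W532S']
  At Kappa: gained ['V741G', 'E949W', 'T589M'] -> total ['E949W', 'M582C', 'T589M', 'V741G', 'W532S']
  At Eta: gained ['E885K', 'V541K', 'N975D'] -> total ['E885K', 'E949W', 'M582C', 'N975D', 'T589M', 'V541K', 'V741G', 'W532S']
Mutations(Eta) = ['E885K', 'E949W', 'M582C', 'N975D', 'T589M', 'V541K', 'V741G', 'W532S']
Accumulating mutations along path to Iota:
  At Beta: gained [] -> total []
  At Iota: gained ['W532S', 'M582C'] -> total ['M582C', 'W532S']
Mutations(Iota) = ['M582C', 'W532S']
Intersection: ['E885K', 'E949W', 'M582C', 'N975D', 'T589M', 'V541K', 'V741G', 'W532S'] ∩ ['M582C', 'W532S'] = ['M582C', 'W532S']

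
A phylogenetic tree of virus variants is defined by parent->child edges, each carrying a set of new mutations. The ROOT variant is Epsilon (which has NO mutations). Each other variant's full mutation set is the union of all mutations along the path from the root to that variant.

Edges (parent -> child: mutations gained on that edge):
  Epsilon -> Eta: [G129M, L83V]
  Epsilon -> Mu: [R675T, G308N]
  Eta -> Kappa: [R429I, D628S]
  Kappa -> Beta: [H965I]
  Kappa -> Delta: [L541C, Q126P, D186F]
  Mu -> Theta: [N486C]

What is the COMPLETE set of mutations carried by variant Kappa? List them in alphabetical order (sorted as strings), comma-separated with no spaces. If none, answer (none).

At Epsilon: gained [] -> total []
At Eta: gained ['G129M', 'L83V'] -> total ['G129M', 'L83V']
At Kappa: gained ['R429I', 'D628S'] -> total ['D628S', 'G129M', 'L83V', 'R429I']

Answer: D628S,G129M,L83V,R429I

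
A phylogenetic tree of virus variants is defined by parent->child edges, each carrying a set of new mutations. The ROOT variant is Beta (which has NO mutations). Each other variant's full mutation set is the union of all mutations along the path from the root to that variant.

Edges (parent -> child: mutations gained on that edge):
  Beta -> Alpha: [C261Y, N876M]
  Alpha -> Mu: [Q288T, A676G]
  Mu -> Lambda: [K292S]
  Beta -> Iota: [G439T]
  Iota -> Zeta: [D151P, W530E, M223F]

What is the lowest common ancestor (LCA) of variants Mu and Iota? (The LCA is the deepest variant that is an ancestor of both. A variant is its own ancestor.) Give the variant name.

Path from root to Mu: Beta -> Alpha -> Mu
  ancestors of Mu: {Beta, Alpha, Mu}
Path from root to Iota: Beta -> Iota
  ancestors of Iota: {Beta, Iota}
Common ancestors: {Beta}
Walk up from Iota: Iota (not in ancestors of Mu), Beta (in ancestors of Mu)
Deepest common ancestor (LCA) = Beta

Answer: Beta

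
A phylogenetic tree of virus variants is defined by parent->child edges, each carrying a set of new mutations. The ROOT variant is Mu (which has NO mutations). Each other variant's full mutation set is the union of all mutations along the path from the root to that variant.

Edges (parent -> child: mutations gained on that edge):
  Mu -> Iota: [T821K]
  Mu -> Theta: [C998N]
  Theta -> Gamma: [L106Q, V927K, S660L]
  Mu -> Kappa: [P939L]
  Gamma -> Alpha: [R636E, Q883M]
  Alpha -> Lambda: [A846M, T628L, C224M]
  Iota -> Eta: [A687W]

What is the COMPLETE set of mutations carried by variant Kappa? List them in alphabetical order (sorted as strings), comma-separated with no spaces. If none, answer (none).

Answer: P939L

Derivation:
At Mu: gained [] -> total []
At Kappa: gained ['P939L'] -> total ['P939L']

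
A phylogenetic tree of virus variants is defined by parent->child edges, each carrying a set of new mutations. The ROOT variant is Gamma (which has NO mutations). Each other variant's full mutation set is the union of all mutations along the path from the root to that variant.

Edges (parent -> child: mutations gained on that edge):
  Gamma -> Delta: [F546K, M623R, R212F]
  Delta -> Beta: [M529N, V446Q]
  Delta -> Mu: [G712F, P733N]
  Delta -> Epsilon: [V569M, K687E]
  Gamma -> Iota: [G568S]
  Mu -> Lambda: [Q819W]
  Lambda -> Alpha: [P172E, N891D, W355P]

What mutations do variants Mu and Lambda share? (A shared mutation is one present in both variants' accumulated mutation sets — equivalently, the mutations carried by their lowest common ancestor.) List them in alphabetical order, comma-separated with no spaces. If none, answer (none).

Answer: F546K,G712F,M623R,P733N,R212F

Derivation:
Accumulating mutations along path to Mu:
  At Gamma: gained [] -> total []
  At Delta: gained ['F546K', 'M623R', 'R212F'] -> total ['F546K', 'M623R', 'R212F']
  At Mu: gained ['G712F', 'P733N'] -> total ['F546K', 'G712F', 'M623R', 'P733N', 'R212F']
Mutations(Mu) = ['F546K', 'G712F', 'M623R', 'P733N', 'R212F']
Accumulating mutations along path to Lambda:
  At Gamma: gained [] -> total []
  At Delta: gained ['F546K', 'M623R', 'R212F'] -> total ['F546K', 'M623R', 'R212F']
  At Mu: gained ['G712F', 'P733N'] -> total ['F546K', 'G712F', 'M623R', 'P733N', 'R212F']
  At Lambda: gained ['Q819W'] -> total ['F546K', 'G712F', 'M623R', 'P733N', 'Q819W', 'R212F']
Mutations(Lambda) = ['F546K', 'G712F', 'M623R', 'P733N', 'Q819W', 'R212F']
Intersection: ['F546K', 'G712F', 'M623R', 'P733N', 'R212F'] ∩ ['F546K', 'G712F', 'M623R', 'P733N', 'Q819W', 'R212F'] = ['F546K', 'G712F', 'M623R', 'P733N', 'R212F']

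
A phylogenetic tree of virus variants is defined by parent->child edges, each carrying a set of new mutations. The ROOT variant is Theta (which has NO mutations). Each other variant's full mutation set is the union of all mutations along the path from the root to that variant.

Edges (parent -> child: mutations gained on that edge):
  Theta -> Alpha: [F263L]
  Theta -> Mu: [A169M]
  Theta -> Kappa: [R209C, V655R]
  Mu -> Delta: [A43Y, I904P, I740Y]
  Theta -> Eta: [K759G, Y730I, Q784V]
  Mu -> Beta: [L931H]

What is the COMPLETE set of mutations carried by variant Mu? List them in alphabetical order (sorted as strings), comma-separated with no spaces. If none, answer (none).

Answer: A169M

Derivation:
At Theta: gained [] -> total []
At Mu: gained ['A169M'] -> total ['A169M']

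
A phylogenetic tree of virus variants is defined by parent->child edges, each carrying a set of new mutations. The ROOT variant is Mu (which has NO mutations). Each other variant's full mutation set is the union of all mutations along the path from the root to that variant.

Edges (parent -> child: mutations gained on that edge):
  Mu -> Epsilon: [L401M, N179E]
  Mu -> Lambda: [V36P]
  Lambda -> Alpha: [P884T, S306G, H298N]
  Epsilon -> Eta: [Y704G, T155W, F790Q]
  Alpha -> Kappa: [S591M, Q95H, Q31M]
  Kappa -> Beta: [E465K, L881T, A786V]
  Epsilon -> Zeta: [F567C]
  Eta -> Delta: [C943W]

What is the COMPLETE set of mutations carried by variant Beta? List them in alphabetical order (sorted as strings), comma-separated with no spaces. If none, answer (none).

At Mu: gained [] -> total []
At Lambda: gained ['V36P'] -> total ['V36P']
At Alpha: gained ['P884T', 'S306G', 'H298N'] -> total ['H298N', 'P884T', 'S306G', 'V36P']
At Kappa: gained ['S591M', 'Q95H', 'Q31M'] -> total ['H298N', 'P884T', 'Q31M', 'Q95H', 'S306G', 'S591M', 'V36P']
At Beta: gained ['E465K', 'L881T', 'A786V'] -> total ['A786V', 'E465K', 'H298N', 'L881T', 'P884T', 'Q31M', 'Q95H', 'S306G', 'S591M', 'V36P']

Answer: A786V,E465K,H298N,L881T,P884T,Q31M,Q95H,S306G,S591M,V36P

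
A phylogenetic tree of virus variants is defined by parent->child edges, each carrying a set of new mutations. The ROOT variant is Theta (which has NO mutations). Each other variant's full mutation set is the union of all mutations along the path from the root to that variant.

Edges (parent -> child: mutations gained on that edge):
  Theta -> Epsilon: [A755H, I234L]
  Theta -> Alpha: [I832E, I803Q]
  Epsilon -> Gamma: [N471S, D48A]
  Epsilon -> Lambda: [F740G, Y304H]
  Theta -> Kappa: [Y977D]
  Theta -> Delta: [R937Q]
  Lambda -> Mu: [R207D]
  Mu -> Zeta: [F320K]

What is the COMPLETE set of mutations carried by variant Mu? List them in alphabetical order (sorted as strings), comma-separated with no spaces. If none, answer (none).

At Theta: gained [] -> total []
At Epsilon: gained ['A755H', 'I234L'] -> total ['A755H', 'I234L']
At Lambda: gained ['F740G', 'Y304H'] -> total ['A755H', 'F740G', 'I234L', 'Y304H']
At Mu: gained ['R207D'] -> total ['A755H', 'F740G', 'I234L', 'R207D', 'Y304H']

Answer: A755H,F740G,I234L,R207D,Y304H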